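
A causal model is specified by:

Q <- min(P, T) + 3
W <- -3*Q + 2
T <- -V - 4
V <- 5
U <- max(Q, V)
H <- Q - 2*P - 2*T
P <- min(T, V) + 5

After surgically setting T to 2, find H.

do(T=2) replaces the equation T <- -V - 4 with the constant T = 2.
P = min(T, V) + 5  [with T=2, V=5]  = 7
Q = min(P, T) + 3  [with P=7, T=2]  = 5
H = Q - 2*P - 2*T  [with Q=5, P=7, T=2]  = -13

-13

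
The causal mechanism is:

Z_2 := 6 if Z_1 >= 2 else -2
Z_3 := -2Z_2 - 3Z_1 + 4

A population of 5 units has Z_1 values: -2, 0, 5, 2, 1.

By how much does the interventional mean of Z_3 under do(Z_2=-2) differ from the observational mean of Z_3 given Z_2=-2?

Under do(Z_2=-2), Z_2's equation is replaced by Z_2=-2 for every unit. Per-unit Z_3: 14, 8, -7, 2, 5. Mean = 4.4.
Observing Z_2=-2 restricts to units where Z_2's equation naturally yields -2: Z_1 ∈ {-2, 0, 1}. In that subpopulation Z_3 = 14, 8, 5, mean 9.
Difference = 4.4 − 9 = -4.6.

-4.6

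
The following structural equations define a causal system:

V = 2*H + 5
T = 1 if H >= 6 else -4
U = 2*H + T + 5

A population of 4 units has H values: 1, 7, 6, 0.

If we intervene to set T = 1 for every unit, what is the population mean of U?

13

The intervention sets T=1 in all 4 units regardless of H. Recomputing U per unit gives 8, 20, 18, 6; average 13.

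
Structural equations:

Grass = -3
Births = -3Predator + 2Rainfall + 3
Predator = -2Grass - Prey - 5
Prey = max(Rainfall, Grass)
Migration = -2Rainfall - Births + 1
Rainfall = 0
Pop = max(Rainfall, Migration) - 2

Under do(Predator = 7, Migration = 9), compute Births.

-18

Setting Predator = 7, Migration = 9 by intervention discards those variables' equations.
Births = -3Predator + 2Rainfall + 3  [with Predator=7, Rainfall=0]  = -18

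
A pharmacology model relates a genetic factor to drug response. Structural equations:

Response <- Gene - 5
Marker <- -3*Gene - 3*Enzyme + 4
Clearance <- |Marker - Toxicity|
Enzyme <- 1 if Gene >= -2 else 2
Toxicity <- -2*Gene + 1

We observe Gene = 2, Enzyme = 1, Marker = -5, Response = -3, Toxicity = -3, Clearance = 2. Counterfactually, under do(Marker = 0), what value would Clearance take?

The intervention breaks the incoming arrows to Marker: Marker <- -3*Gene - 3*Enzyme + 4 no longer applies, and Marker = 0.
Toxicity = -2*Gene + 1  [with Gene=2]  = -3
Clearance = |Marker - Toxicity|  [with Marker=0, Toxicity=-3]  = 3

3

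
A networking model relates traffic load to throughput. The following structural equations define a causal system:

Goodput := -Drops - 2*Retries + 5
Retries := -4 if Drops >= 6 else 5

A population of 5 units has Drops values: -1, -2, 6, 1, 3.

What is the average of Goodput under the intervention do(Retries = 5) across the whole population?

-6.4

Every unit gets Retries=5 under the intervention. Goodput values become -4, -3, -11, -6, -8; E[Goodput|do(Retries=5)] = -6.4.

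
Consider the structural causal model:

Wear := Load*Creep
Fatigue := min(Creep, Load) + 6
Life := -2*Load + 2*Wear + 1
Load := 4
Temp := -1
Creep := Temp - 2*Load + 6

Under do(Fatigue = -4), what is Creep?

do(Fatigue=-4) replaces the equation Fatigue := min(Creep, Load) + 6 with the constant Fatigue = -4.
Creep is not downstream of the intervention, so its value is determined by the original equations.
Creep = Temp - 2*Load + 6  [with Temp=-1, Load=4]  = -3

-3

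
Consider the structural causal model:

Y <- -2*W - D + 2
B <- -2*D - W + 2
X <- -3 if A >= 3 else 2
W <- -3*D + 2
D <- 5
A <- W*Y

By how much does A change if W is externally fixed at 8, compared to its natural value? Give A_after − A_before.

147

do(W=8) replaces the equation W <- -3*D + 2 with the constant W = 8.
Y = -2*W - D + 2  [with W=8, D=5]  = -19
A = W*Y  [with W=8, Y=-19]  = -152
Without intervention: W = -3*D + 2  [with D=5]  = -13; Y = -2*W - D + 2  [with W=-13, D=5]  = 23; A = W*Y  [with W=-13, Y=23]  = -299.
Change = -152 − (-299) = 147.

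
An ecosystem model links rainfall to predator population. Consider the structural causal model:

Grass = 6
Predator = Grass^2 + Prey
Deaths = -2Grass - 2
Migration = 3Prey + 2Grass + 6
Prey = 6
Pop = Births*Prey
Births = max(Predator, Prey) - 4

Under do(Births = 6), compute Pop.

36

The intervention breaks the incoming arrows to Births: Births = max(Predator, Prey) - 4 no longer applies, and Births = 6.
Pop = Births*Prey  [with Births=6, Prey=6]  = 36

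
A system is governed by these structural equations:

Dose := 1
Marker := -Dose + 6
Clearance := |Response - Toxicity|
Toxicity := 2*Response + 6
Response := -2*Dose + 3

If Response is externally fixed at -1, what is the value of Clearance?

5

do(Response=-1) replaces the equation Response := -2*Dose + 3 with the constant Response = -1.
Toxicity = 2*Response + 6  [with Response=-1]  = 4
Clearance = |Response - Toxicity|  [with Response=-1, Toxicity=4]  = 5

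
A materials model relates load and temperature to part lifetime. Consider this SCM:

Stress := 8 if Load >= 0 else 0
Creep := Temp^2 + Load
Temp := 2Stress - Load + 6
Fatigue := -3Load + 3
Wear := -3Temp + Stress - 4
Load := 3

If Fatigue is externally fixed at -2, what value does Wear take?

do(Fatigue=-2) replaces the equation Fatigue := -3Load + 3 with the constant Fatigue = -2.
Since Wear is not a descendant of the intervened variable, it is unaffected.
Stress = 8 if Load >= 0 else 0  [with Load=3]  = 8
Temp = 2Stress - Load + 6  [with Stress=8, Load=3]  = 19
Wear = -3Temp + Stress - 4  [with Temp=19, Stress=8]  = -53

-53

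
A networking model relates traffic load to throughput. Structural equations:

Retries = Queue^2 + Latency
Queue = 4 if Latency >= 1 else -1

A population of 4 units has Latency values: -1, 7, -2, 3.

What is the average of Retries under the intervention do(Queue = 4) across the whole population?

17.75

Every unit gets Queue=4 under the intervention. Retries values become 15, 23, 14, 19; E[Retries|do(Queue=4)] = 17.75.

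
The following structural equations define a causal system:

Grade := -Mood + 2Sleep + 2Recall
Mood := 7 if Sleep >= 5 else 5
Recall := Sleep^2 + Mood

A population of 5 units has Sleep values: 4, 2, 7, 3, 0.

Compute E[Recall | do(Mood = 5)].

20.6

do(Mood=5) breaks Mood's dependence on Sleep. With Mood=5 fixed, Recall across the units is 21, 9, 54, 14, 5, mean 20.6.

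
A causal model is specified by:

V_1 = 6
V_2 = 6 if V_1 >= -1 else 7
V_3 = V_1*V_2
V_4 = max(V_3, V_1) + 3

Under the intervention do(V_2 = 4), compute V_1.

Under do(V_2=4), the mechanism V_2 = 6 if V_1 >= -1 else 7 is discarded; V_2 is fixed at 4.
V_1 is not downstream of the intervention, so its value is determined by the original equations.

6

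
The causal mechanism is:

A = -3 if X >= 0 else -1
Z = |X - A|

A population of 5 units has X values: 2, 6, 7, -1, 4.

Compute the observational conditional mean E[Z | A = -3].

7.75

Conditioning on A=-3 selects the 4 unit(s) with X ∈ {2, 6, 7, 4}. Their Z values: 5, 9, 10, 7. Mean = 7.75.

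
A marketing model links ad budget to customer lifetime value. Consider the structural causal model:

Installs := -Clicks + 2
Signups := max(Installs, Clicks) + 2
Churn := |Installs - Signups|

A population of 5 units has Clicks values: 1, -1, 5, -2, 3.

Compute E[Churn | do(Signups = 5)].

4.2

Every unit gets Signups=5 under the intervention. Churn values become 4, 2, 8, 1, 6; E[Churn|do(Signups=5)] = 4.2.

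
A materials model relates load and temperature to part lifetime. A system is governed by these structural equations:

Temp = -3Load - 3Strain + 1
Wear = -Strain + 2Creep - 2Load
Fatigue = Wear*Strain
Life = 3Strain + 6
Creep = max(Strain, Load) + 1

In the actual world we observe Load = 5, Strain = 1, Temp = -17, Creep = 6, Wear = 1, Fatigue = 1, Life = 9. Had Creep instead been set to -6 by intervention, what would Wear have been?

Intervening sets Creep = -6 and removes its equation (Creep = max(Strain, Load) + 1).
Wear = -Strain + 2Creep - 2Load  [with Strain=1, Creep=-6, Load=5]  = -23

-23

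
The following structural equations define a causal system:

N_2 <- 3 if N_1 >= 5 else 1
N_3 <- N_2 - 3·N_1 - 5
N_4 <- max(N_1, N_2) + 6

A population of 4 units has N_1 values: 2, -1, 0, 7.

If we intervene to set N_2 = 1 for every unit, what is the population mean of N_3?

-10

do(N_2=1) breaks N_2's dependence on N_1. With N_2=1 fixed, N_3 across the units is -10, -1, -4, -25, mean -10.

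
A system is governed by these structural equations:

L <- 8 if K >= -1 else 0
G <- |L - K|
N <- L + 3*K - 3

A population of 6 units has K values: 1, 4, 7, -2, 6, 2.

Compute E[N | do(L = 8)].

14

Under do(L=8), L's equation is replaced by L=8 for every unit. Per-unit N: 8, 17, 26, -1, 23, 11. Mean = 14.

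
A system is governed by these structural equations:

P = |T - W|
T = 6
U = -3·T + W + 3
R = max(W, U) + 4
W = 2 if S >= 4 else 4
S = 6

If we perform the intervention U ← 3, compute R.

Intervening sets U = 3 and removes its equation (U = -3·T + W + 3).
W = 2 if S >= 4 else 4  [with S=6]  = 2
R = max(W, U) + 4  [with W=2, U=3]  = 7

7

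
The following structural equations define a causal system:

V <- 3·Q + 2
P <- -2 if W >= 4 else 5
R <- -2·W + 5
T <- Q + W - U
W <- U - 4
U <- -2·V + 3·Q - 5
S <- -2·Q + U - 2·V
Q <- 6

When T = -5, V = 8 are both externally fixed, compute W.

The joint intervention fixes T = -5, V = 8, removing each variable's own equation.
U = -2·V + 3·Q - 5  [with V=8, Q=6]  = -3
W = U - 4  [with U=-3]  = -7

-7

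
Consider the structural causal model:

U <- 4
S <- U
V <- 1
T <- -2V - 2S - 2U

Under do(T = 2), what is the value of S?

4

Under do(T=2), the mechanism T <- -2V - 2S - 2U is discarded; T is fixed at 2.
Since S is not a descendant of the intervened variable, it is unaffected.
S = U  [with U=4]  = 4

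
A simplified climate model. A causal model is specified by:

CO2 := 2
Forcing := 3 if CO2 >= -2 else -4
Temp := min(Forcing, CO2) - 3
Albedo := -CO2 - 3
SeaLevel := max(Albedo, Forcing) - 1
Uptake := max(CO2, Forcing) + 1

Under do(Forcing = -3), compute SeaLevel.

-4

do(Forcing=-3) replaces the equation Forcing := 3 if CO2 >= -2 else -4 with the constant Forcing = -3.
Albedo = -CO2 - 3  [with CO2=2]  = -5
SeaLevel = max(Albedo, Forcing) - 1  [with Albedo=-5, Forcing=-3]  = -4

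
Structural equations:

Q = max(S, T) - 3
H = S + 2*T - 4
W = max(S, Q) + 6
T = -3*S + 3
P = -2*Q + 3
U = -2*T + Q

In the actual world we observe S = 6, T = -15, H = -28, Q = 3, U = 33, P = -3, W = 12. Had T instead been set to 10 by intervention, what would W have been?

13

Under do(T=10), the mechanism T = -3*S + 3 is discarded; T is fixed at 10.
Q = max(S, T) - 3  [with S=6, T=10]  = 7
W = max(S, Q) + 6  [with S=6, Q=7]  = 13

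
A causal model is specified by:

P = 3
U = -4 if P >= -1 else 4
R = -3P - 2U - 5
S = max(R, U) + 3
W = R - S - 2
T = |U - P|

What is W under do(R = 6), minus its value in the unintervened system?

2

do(R=6) replaces the equation R = -3P - 2U - 5 with the constant R = 6.
U = -4 if P >= -1 else 4  [with P=3]  = -4
S = max(R, U) + 3  [with R=6, U=-4]  = 9
W = R - S - 2  [with R=6, S=9]  = -5
Without intervention: U = -4 if P >= -1 else 4  [with P=3]  = -4; R = -3P - 2U - 5  [with P=3, U=-4]  = -6; S = max(R, U) + 3  [with R=-6, U=-4]  = -1; W = R - S - 2  [with R=-6, S=-1]  = -7.
Change = -5 − (-7) = 2.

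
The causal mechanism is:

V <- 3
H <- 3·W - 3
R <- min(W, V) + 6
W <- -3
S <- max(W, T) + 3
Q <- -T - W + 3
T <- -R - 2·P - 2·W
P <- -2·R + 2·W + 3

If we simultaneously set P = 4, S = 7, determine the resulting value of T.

Setting P = 4, S = 7 by intervention discards those variables' equations.
R = min(W, V) + 6  [with W=-3, V=3]  = 3
T = -R - 2·P - 2·W  [with R=3, P=4, W=-3]  = -5

-5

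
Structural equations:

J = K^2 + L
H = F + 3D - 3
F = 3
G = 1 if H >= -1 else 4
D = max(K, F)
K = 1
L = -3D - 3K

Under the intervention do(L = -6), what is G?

The intervention breaks the incoming arrows to L: L = -3D - 3K no longer applies, and L = -6.
Since G is not a descendant of the intervened variable, it is unaffected.
D = max(K, F)  [with K=1, F=3]  = 3
H = F + 3D - 3  [with F=3, D=3]  = 9
G = 1 if H >= -1 else 4  [with H=9]  = 1

1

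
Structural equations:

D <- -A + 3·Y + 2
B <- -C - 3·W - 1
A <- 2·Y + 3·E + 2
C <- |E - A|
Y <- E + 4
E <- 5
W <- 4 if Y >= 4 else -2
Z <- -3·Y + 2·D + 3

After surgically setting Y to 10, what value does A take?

The intervention breaks the incoming arrows to Y: Y <- E + 4 no longer applies, and Y = 10.
A = 2·Y + 3·E + 2  [with Y=10, E=5]  = 37

37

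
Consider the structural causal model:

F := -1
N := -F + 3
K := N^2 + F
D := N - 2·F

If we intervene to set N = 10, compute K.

99

The intervention breaks the incoming arrows to N: N := -F + 3 no longer applies, and N = 10.
K = N^2 + F  [with N=10, F=-1]  = 99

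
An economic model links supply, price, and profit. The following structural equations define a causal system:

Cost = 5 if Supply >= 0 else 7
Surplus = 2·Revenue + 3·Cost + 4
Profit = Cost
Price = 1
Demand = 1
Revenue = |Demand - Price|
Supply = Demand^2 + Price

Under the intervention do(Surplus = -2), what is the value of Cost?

5

Under do(Surplus=-2), the mechanism Surplus = 2·Revenue + 3·Cost + 4 is discarded; Surplus is fixed at -2.
Since Cost is not a descendant of the intervened variable, it is unaffected.
Supply = Demand^2 + Price  [with Demand=1, Price=1]  = 2
Cost = 5 if Supply >= 0 else 7  [with Supply=2]  = 5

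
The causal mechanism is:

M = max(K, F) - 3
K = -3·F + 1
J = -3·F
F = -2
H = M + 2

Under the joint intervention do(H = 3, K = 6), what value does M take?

Setting H = 3, K = 6 by intervention discards those variables' equations.
M = max(K, F) - 3  [with K=6, F=-2]  = 3

3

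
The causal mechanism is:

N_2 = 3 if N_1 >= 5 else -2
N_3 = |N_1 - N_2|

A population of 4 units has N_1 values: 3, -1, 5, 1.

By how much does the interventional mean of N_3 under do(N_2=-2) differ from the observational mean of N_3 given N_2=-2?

Every unit gets N_2=-2 under the intervention. N_3 values become 5, 1, 7, 3; E[N_3|do(N_2=-2)] = 4.
Observing N_2=-2 restricts to units where N_2's equation naturally yields -2: N_1 ∈ {3, -1, 1}. In that subpopulation N_3 = 5, 1, 3, mean 3.
Difference = 4 − 3 = 1.

1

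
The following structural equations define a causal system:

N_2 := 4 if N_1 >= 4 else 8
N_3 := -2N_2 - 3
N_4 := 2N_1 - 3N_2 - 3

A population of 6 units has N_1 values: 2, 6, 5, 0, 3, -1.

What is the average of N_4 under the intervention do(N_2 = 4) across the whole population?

-10

The intervention sets N_2=4 in all 6 units regardless of N_1. Recomputing N_4 per unit gives -11, -3, -5, -15, -9, -17; average -10.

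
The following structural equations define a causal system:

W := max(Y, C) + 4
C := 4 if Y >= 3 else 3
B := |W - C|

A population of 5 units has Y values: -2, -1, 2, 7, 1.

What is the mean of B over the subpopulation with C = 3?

4

Observing C=3 restricts to units where C's equation naturally yields 3: Y ∈ {-2, -1, 2, 1}. In that subpopulation B = 4, 4, 4, 4, mean 4.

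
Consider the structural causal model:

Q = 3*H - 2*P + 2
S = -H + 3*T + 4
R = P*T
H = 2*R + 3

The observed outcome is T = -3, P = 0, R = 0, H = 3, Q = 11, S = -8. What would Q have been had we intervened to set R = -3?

do(R=-3) replaces the equation R = P*T with the constant R = -3.
H = 2*R + 3  [with R=-3]  = -3
Q = 3*H - 2*P + 2  [with H=-3, P=0]  = -7

-7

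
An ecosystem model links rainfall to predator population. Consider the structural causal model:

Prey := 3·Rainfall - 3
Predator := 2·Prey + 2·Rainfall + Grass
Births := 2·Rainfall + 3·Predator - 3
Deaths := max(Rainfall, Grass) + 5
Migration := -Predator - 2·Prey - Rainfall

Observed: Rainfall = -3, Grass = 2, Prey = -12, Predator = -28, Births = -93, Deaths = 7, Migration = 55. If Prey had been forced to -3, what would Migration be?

The intervention breaks the incoming arrows to Prey: Prey := 3·Rainfall - 3 no longer applies, and Prey = -3.
Predator = 2·Prey + 2·Rainfall + Grass  [with Prey=-3, Rainfall=-3, Grass=2]  = -10
Migration = -Predator - 2·Prey - Rainfall  [with Predator=-10, Prey=-3, Rainfall=-3]  = 19

19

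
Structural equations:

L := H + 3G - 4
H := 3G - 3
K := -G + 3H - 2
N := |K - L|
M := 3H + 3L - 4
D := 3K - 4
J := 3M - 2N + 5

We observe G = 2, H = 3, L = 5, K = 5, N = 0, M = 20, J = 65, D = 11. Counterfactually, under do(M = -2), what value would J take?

Intervening sets M = -2 and removes its equation (M := 3H + 3L - 4).
H = 3G - 3  [with G=2]  = 3
L = H + 3G - 4  [with H=3, G=2]  = 5
K = -G + 3H - 2  [with G=2, H=3]  = 5
N = |K - L|  [with K=5, L=5]  = 0
J = 3M - 2N + 5  [with M=-2, N=0]  = -1

-1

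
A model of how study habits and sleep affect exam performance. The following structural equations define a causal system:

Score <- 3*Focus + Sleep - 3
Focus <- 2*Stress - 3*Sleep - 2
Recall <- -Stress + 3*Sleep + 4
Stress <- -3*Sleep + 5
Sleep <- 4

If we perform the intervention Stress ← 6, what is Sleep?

4

Under do(Stress=6), the mechanism Stress <- -3*Sleep + 5 is discarded; Stress is fixed at 6.
Sleep is not downstream of the intervention, so its value is determined by the original equations.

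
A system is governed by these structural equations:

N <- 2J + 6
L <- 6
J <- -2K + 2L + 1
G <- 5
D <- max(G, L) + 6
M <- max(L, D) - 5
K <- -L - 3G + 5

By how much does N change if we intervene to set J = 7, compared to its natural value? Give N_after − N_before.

-76

Under do(J=7), the mechanism J <- -2K + 2L + 1 is discarded; J is fixed at 7.
N = 2J + 6  [with J=7]  = 20
Without intervention: K = -L - 3G + 5  [with L=6, G=5]  = -16; J = -2K + 2L + 1  [with K=-16, L=6]  = 45; N = 2J + 6  [with J=45]  = 96.
Change = 20 − 96 = -76.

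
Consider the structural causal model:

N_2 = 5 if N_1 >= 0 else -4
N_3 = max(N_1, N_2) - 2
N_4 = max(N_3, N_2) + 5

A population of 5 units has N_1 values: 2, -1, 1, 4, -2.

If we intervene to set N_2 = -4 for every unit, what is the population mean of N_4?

3.8

do(N_2=-4) breaks N_2's dependence on N_1. With N_2=-4 fixed, N_4 across the units is 5, 2, 4, 7, 1, mean 3.8.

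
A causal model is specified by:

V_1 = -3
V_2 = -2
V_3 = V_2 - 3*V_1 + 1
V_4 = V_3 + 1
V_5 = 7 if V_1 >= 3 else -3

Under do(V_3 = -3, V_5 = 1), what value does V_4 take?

-2

The joint intervention fixes V_3 = -3, V_5 = 1, removing each variable's own equation.
V_4 = V_3 + 1  [with V_3=-3]  = -2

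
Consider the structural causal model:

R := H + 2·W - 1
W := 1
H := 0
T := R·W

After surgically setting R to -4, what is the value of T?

The intervention breaks the incoming arrows to R: R := H + 2·W - 1 no longer applies, and R = -4.
T = R·W  [with R=-4, W=1]  = -4

-4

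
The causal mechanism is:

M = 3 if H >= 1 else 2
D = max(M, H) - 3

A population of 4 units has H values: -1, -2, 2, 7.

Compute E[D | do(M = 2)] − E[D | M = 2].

The intervention sets M=2 in all 4 units regardless of H. Recomputing D per unit gives -1, -1, -1, 4; average 0.25.
E[D|M=2] averages over only the 2 units with M=2 (H = -1, -2): D = -1, -1, mean -1.
Difference = 0.25 − (-1) = 1.25.

1.25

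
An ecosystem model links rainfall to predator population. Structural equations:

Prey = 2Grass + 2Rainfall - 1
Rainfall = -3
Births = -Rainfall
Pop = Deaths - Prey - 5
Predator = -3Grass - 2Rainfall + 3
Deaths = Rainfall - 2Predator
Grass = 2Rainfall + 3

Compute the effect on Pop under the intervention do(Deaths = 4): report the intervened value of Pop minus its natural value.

43

Intervening sets Deaths = 4 and removes its equation (Deaths = Rainfall - 2Predator).
Grass = 2Rainfall + 3  [with Rainfall=-3]  = -3
Prey = 2Grass + 2Rainfall - 1  [with Grass=-3, Rainfall=-3]  = -13
Pop = Deaths - Prey - 5  [with Deaths=4, Prey=-13]  = 12
Without intervention: Grass = 2Rainfall + 3  [with Rainfall=-3]  = -3; Prey = 2Grass + 2Rainfall - 1  [with Grass=-3, Rainfall=-3]  = -13; Predator = -3Grass - 2Rainfall + 3  [with Grass=-3, Rainfall=-3]  = 18; Deaths = Rainfall - 2Predator  [with Rainfall=-3, Predator=18]  = -39; Pop = Deaths - Prey - 5  [with Deaths=-39, Prey=-13]  = -31.
Change = 12 − (-31) = 43.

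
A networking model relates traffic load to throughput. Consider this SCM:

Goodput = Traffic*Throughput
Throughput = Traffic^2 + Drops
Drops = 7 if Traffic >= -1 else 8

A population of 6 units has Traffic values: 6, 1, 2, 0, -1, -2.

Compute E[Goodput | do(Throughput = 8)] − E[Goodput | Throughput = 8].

The intervention sets Throughput=8 in all 6 units regardless of Traffic. Recomputing Goodput per unit gives 48, 8, 16, 0, -8, -16; average 8.
E[Goodput|Throughput=8] averages over only the 2 units with Throughput=8 (Traffic = 1, -1): Goodput = 8, -8, mean 0.
Difference = 8 − 0 = 8.

8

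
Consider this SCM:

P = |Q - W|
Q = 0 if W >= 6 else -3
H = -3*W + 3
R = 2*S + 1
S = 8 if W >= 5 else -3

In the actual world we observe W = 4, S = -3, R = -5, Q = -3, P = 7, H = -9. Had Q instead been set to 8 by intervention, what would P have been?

Intervening sets Q = 8 and removes its equation (Q = 0 if W >= 6 else -3).
P = |Q - W|  [with Q=8, W=4]  = 4

4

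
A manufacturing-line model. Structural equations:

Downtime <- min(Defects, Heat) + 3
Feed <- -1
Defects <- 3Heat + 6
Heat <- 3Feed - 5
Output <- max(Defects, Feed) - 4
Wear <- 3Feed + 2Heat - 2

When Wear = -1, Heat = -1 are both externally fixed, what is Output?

Setting Wear = -1, Heat = -1 by intervention discards those variables' equations.
Defects = 3Heat + 6  [with Heat=-1]  = 3
Output = max(Defects, Feed) - 4  [with Defects=3, Feed=-1]  = -1

-1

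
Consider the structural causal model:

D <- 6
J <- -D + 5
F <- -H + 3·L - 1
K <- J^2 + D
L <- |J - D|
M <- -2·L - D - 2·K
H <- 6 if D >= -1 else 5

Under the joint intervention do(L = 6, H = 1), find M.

Setting L = 6, H = 1 by intervention discards those variables' equations.
J = -D + 5  [with D=6]  = -1
K = J^2 + D  [with J=-1, D=6]  = 7
M = -2·L - D - 2·K  [with L=6, D=6, K=7]  = -32

-32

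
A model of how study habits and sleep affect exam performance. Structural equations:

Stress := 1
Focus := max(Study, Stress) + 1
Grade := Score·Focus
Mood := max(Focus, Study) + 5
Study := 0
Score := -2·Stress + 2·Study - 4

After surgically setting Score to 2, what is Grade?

Under do(Score=2), the mechanism Score := -2·Stress + 2·Study - 4 is discarded; Score is fixed at 2.
Focus = max(Study, Stress) + 1  [with Study=0, Stress=1]  = 2
Grade = Score·Focus  [with Score=2, Focus=2]  = 4

4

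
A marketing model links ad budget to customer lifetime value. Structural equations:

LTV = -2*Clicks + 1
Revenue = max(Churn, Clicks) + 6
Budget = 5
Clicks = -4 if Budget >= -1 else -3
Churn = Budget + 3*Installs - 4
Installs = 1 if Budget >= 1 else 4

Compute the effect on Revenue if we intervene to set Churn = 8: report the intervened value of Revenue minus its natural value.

4

Intervening sets Churn = 8 and removes its equation (Churn = Budget + 3*Installs - 4).
Clicks = -4 if Budget >= -1 else -3  [with Budget=5]  = -4
Revenue = max(Churn, Clicks) + 6  [with Churn=8, Clicks=-4]  = 14
Without intervention: Clicks = -4 if Budget >= -1 else -3  [with Budget=5]  = -4; Installs = 1 if Budget >= 1 else 4  [with Budget=5]  = 1; Churn = Budget + 3*Installs - 4  [with Budget=5, Installs=1]  = 4; Revenue = max(Churn, Clicks) + 6  [with Churn=4, Clicks=-4]  = 10.
Change = 14 − 10 = 4.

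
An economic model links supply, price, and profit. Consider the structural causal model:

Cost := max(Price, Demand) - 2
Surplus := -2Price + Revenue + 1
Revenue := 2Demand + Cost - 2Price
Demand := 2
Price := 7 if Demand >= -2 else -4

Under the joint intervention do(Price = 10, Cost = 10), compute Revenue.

Setting Price = 10, Cost = 10 by intervention discards those variables' equations.
Revenue = 2Demand + Cost - 2Price  [with Demand=2, Cost=10, Price=10]  = -6

-6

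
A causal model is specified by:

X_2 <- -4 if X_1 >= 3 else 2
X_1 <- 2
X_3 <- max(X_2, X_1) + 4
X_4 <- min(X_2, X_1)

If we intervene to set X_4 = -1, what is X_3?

Under do(X_4=-1), the mechanism X_4 <- min(X_2, X_1) is discarded; X_4 is fixed at -1.
Since X_3 is not a descendant of the intervened variable, it is unaffected.
X_2 = -4 if X_1 >= 3 else 2  [with X_1=2]  = 2
X_3 = max(X_2, X_1) + 4  [with X_2=2, X_1=2]  = 6

6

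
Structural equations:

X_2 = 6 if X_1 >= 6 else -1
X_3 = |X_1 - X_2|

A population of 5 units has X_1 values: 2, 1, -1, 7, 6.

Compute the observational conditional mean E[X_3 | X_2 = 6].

0.5

Conditioning on X_2=6 selects the 2 unit(s) with X_1 ∈ {7, 6}. Their X_3 values: 1, 0. Mean = 0.5.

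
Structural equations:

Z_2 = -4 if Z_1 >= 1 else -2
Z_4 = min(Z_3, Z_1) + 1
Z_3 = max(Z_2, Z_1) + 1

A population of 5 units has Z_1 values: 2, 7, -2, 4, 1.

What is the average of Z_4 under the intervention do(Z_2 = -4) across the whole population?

3.4

Under do(Z_2=-4), Z_2's equation is replaced by Z_2=-4 for every unit. Per-unit Z_4: 3, 8, -1, 5, 2. Mean = 3.4.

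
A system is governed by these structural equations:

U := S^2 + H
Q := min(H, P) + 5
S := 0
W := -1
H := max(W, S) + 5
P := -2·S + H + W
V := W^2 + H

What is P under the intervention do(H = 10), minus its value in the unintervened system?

The intervention breaks the incoming arrows to H: H := max(W, S) + 5 no longer applies, and H = 10.
P = -2·S + H + W  [with S=0, H=10, W=-1]  = 9
Without intervention: H = max(W, S) + 5  [with W=-1, S=0]  = 5; P = -2·S + H + W  [with S=0, H=5, W=-1]  = 4.
Change = 9 − 4 = 5.

5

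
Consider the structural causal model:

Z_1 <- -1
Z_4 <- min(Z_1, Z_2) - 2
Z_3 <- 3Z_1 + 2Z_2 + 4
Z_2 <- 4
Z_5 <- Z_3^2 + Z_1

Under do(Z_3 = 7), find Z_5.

48

do(Z_3=7) replaces the equation Z_3 <- 3Z_1 + 2Z_2 + 4 with the constant Z_3 = 7.
Z_5 = Z_3^2 + Z_1  [with Z_3=7, Z_1=-1]  = 48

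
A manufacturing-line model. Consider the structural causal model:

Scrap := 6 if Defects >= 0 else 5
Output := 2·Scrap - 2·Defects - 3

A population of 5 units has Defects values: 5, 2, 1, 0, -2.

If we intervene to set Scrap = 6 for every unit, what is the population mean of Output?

6.6

The intervention sets Scrap=6 in all 5 units regardless of Defects. Recomputing Output per unit gives -1, 5, 7, 9, 13; average 6.6.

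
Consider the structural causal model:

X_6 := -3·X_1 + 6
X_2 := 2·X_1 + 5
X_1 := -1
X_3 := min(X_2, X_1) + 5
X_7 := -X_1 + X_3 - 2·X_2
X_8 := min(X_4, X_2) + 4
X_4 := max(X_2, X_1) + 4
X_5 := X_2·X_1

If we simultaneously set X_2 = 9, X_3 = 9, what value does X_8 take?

The joint intervention fixes X_2 = 9, X_3 = 9, removing each variable's own equation.
X_4 = max(X_2, X_1) + 4  [with X_2=9, X_1=-1]  = 13
X_8 = min(X_4, X_2) + 4  [with X_4=13, X_2=9]  = 13

13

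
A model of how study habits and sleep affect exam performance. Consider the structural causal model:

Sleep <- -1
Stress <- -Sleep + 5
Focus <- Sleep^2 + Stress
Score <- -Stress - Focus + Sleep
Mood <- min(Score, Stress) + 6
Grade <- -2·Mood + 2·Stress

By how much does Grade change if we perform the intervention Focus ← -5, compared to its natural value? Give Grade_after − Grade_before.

-24

The intervention breaks the incoming arrows to Focus: Focus <- Sleep^2 + Stress no longer applies, and Focus = -5.
Stress = -Sleep + 5  [with Sleep=-1]  = 6
Score = -Stress - Focus + Sleep  [with Stress=6, Focus=-5, Sleep=-1]  = -2
Mood = min(Score, Stress) + 6  [with Score=-2, Stress=6]  = 4
Grade = -2·Mood + 2·Stress  [with Mood=4, Stress=6]  = 4
Without intervention: Stress = -Sleep + 5  [with Sleep=-1]  = 6; Focus = Sleep^2 + Stress  [with Sleep=-1, Stress=6]  = 7; Score = -Stress - Focus + Sleep  [with Stress=6, Focus=7, Sleep=-1]  = -14; Mood = min(Score, Stress) + 6  [with Score=-14, Stress=6]  = -8; Grade = -2·Mood + 2·Stress  [with Mood=-8, Stress=6]  = 28.
Change = 4 − 28 = -24.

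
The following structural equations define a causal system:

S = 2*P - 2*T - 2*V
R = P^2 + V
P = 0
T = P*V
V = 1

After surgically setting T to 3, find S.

-8

Intervening sets T = 3 and removes its equation (T = P*V).
S = 2*P - 2*T - 2*V  [with P=0, T=3, V=1]  = -8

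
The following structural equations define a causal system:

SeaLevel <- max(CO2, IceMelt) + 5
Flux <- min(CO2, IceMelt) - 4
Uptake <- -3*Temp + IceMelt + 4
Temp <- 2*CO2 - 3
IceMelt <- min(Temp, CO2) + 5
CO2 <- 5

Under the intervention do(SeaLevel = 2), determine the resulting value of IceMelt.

10

Under do(SeaLevel=2), the mechanism SeaLevel <- max(CO2, IceMelt) + 5 is discarded; SeaLevel is fixed at 2.
Since IceMelt is not a descendant of the intervened variable, it is unaffected.
Temp = 2*CO2 - 3  [with CO2=5]  = 7
IceMelt = min(Temp, CO2) + 5  [with Temp=7, CO2=5]  = 10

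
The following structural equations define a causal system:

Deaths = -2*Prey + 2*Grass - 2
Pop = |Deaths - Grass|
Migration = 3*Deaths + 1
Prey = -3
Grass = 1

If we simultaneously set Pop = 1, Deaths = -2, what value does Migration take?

-5

Under do(Pop = 1, Deaths = -2), each intervened variable's structural equation is replaced by its fixed value.
Migration = 3*Deaths + 1  [with Deaths=-2]  = -5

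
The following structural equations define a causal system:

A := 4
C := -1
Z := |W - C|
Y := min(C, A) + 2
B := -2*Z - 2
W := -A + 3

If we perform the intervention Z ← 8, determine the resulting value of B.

The intervention breaks the incoming arrows to Z: Z := |W - C| no longer applies, and Z = 8.
B = -2*Z - 2  [with Z=8]  = -18

-18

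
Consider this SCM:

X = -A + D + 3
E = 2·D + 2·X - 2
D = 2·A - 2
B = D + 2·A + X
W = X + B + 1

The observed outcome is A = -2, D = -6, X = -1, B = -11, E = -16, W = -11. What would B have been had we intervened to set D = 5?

11

Under do(D=5), the mechanism D = 2·A - 2 is discarded; D is fixed at 5.
X = -A + D + 3  [with A=-2, D=5]  = 10
B = D + 2·A + X  [with D=5, A=-2, X=10]  = 11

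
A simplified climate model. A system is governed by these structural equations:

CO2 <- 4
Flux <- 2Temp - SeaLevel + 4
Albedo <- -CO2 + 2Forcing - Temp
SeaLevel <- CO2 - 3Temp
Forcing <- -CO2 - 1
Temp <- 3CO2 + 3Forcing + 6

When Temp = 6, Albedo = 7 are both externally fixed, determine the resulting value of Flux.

30

Setting Temp = 6, Albedo = 7 by intervention discards those variables' equations.
SeaLevel = CO2 - 3Temp  [with CO2=4, Temp=6]  = -14
Flux = 2Temp - SeaLevel + 4  [with Temp=6, SeaLevel=-14]  = 30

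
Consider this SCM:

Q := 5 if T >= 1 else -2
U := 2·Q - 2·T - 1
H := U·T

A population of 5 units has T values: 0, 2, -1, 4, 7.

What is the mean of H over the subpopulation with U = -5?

-17.5

Observing U=-5 restricts to units where U's equation naturally yields -5: T ∈ {0, 7}. In that subpopulation H = 0, -35, mean -17.5.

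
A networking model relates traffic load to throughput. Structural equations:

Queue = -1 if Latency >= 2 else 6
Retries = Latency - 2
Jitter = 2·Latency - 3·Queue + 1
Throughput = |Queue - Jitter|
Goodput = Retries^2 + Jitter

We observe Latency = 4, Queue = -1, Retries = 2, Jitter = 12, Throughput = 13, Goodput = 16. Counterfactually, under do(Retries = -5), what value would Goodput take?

37

The intervention breaks the incoming arrows to Retries: Retries = Latency - 2 no longer applies, and Retries = -5.
Queue = -1 if Latency >= 2 else 6  [with Latency=4]  = -1
Jitter = 2·Latency - 3·Queue + 1  [with Latency=4, Queue=-1]  = 12
Goodput = Retries^2 + Jitter  [with Retries=-5, Jitter=12]  = 37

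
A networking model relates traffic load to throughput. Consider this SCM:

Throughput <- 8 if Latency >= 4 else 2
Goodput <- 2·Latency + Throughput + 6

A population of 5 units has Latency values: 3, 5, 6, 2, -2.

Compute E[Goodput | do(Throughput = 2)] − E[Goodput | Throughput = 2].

3.6

The intervention sets Throughput=2 in all 5 units regardless of Latency. Recomputing Goodput per unit gives 14, 18, 20, 12, 4; average 13.6.
Conditioning on Throughput=2 selects the 3 unit(s) with Latency ∈ {3, 2, -2}. Their Goodput values: 14, 12, 4. Mean = 10.
Difference = 13.6 − 10 = 3.6.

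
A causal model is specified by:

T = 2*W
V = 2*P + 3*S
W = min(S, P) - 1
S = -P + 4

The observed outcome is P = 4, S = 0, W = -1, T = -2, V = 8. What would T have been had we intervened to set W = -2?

-4

The intervention breaks the incoming arrows to W: W = min(S, P) - 1 no longer applies, and W = -2.
T = 2*W  [with W=-2]  = -4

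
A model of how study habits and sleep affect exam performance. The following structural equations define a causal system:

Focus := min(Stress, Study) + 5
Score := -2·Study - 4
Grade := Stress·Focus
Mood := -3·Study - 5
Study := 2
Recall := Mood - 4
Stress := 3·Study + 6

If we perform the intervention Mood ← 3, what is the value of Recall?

-1

The intervention breaks the incoming arrows to Mood: Mood := -3·Study - 5 no longer applies, and Mood = 3.
Recall = Mood - 4  [with Mood=3]  = -1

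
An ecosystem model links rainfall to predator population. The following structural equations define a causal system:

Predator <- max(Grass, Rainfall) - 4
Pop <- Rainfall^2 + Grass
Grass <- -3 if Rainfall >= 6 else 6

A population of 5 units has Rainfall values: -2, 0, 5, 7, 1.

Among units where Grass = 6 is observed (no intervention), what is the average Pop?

Observing Grass=6 restricts to units where Grass's equation naturally yields 6: Rainfall ∈ {-2, 0, 5, 1}. In that subpopulation Pop = 10, 6, 31, 7, mean 13.5.

13.5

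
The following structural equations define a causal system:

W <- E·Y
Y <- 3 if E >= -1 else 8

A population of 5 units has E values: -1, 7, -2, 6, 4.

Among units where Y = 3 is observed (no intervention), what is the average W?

Conditioning on Y=3 selects the 4 unit(s) with E ∈ {-1, 7, 6, 4}. Their W values: -3, 21, 18, 12. Mean = 12.

12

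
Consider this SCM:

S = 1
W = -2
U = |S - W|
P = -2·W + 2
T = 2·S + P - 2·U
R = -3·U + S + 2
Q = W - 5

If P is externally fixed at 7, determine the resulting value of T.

Intervening sets P = 7 and removes its equation (P = -2·W + 2).
U = |S - W|  [with S=1, W=-2]  = 3
T = 2·S + P - 2·U  [with S=1, P=7, U=3]  = 3

3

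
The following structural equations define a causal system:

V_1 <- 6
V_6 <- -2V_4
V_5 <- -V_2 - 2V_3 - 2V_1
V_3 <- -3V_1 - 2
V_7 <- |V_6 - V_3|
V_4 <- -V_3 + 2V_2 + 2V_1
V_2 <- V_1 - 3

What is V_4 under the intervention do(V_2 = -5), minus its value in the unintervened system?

Under do(V_2=-5), the mechanism V_2 <- V_1 - 3 is discarded; V_2 is fixed at -5.
V_3 = -3V_1 - 2  [with V_1=6]  = -20
V_4 = -V_3 + 2V_2 + 2V_1  [with V_3=-20, V_2=-5, V_1=6]  = 22
Without intervention: V_2 = V_1 - 3  [with V_1=6]  = 3; V_3 = -3V_1 - 2  [with V_1=6]  = -20; V_4 = -V_3 + 2V_2 + 2V_1  [with V_3=-20, V_2=3, V_1=6]  = 38.
Change = 22 − 38 = -16.

-16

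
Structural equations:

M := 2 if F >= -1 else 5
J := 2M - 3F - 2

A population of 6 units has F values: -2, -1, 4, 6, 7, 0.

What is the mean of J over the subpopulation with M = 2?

-7.6

Observing M=2 restricts to units where M's equation naturally yields 2: F ∈ {-1, 4, 6, 7, 0}. In that subpopulation J = 5, -10, -16, -19, 2, mean -7.6.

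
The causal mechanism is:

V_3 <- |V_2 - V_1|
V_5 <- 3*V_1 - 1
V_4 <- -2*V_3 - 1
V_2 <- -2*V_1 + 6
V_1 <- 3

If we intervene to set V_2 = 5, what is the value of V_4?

Under do(V_2=5), the mechanism V_2 <- -2*V_1 + 6 is discarded; V_2 is fixed at 5.
V_3 = |V_2 - V_1|  [with V_2=5, V_1=3]  = 2
V_4 = -2*V_3 - 1  [with V_3=2]  = -5

-5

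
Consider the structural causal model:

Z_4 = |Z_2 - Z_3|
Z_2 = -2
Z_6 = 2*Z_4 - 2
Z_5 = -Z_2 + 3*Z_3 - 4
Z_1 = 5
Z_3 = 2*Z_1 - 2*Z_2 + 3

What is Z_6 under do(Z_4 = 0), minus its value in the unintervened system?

-38

Under do(Z_4=0), the mechanism Z_4 = |Z_2 - Z_3| is discarded; Z_4 is fixed at 0.
Z_6 = 2*Z_4 - 2  [with Z_4=0]  = -2
Without intervention: Z_3 = 2*Z_1 - 2*Z_2 + 3  [with Z_1=5, Z_2=-2]  = 17; Z_4 = |Z_2 - Z_3|  [with Z_2=-2, Z_3=17]  = 19; Z_6 = 2*Z_4 - 2  [with Z_4=19]  = 36.
Change = -2 − 36 = -38.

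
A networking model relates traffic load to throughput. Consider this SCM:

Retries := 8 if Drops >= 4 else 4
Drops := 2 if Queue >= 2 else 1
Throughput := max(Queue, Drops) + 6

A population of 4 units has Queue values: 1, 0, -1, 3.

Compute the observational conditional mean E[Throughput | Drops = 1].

E[Throughput|Drops=1] averages over only the 3 units with Drops=1 (Queue = 1, 0, -1): Throughput = 7, 7, 7, mean 7.

7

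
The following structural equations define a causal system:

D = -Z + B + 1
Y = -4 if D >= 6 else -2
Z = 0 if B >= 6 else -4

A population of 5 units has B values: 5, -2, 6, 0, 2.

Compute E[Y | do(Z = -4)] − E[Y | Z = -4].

Under do(Z=-4), Z's equation is replaced by Z=-4 for every unit. Per-unit Y: -4, -2, -4, -2, -4. Mean = -3.2.
Observing Z=-4 restricts to units where Z's equation naturally yields -4: B ∈ {5, -2, 0, 2}. In that subpopulation Y = -4, -2, -2, -4, mean -3.
Difference = -3.2 − (-3) = -0.2.

-0.2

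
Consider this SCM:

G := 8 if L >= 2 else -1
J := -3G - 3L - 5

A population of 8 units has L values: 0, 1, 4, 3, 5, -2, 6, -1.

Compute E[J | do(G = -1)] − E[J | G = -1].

-7.5

do(G=-1) breaks G's dependence on L. With G=-1 fixed, J across the units is -2, -5, -14, -11, -17, 4, -20, 1, mean -8.
E[J|G=-1] averages over only the 4 units with G=-1 (L = 0, 1, -2, -1): J = -2, -5, 4, 1, mean -0.5.
Difference = -8 − (-0.5) = -7.5.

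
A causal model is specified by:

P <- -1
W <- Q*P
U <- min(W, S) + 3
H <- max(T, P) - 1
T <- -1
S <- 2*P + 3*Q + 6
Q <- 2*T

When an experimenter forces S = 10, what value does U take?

5

Intervening sets S = 10 and removes its equation (S <- 2*P + 3*Q + 6).
Q = 2*T  [with T=-1]  = -2
W = Q*P  [with Q=-2, P=-1]  = 2
U = min(W, S) + 3  [with W=2, S=10]  = 5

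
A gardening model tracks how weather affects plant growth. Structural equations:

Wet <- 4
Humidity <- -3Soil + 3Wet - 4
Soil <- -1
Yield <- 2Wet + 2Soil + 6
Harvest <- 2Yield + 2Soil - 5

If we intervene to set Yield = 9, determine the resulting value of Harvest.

11

Intervening sets Yield = 9 and removes its equation (Yield <- 2Wet + 2Soil + 6).
Harvest = 2Yield + 2Soil - 5  [with Yield=9, Soil=-1]  = 11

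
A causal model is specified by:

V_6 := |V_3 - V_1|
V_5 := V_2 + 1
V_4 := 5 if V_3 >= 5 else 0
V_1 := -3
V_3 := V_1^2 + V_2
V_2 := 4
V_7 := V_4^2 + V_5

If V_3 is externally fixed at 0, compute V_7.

The intervention breaks the incoming arrows to V_3: V_3 := V_1^2 + V_2 no longer applies, and V_3 = 0.
V_4 = 5 if V_3 >= 5 else 0  [with V_3=0]  = 0
V_5 = V_2 + 1  [with V_2=4]  = 5
V_7 = V_4^2 + V_5  [with V_4=0, V_5=5]  = 5

5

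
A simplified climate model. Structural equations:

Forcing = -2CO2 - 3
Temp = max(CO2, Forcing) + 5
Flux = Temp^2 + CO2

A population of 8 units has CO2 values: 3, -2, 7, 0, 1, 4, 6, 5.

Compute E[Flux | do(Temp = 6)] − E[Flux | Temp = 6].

3.5

Under do(Temp=6), Temp's equation is replaced by Temp=6 for every unit. Per-unit Flux: 39, 34, 43, 36, 37, 40, 42, 41. Mean = 39.
E[Flux|Temp=6] averages over only the 2 units with Temp=6 (CO2 = -2, 1): Flux = 34, 37, mean 35.5.
Difference = 39 − 35.5 = 3.5.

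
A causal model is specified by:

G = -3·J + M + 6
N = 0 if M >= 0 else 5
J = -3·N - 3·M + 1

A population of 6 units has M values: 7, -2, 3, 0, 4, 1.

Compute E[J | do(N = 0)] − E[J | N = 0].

2.5

Every unit gets N=0 under the intervention. J values become -20, 7, -8, 1, -11, -2; E[J|do(N=0)] = -5.5.
E[J|N=0] averages over only the 5 units with N=0 (M = 7, 3, 0, 4, 1): J = -20, -8, 1, -11, -2, mean -8.
Difference = -5.5 − (-8) = 2.5.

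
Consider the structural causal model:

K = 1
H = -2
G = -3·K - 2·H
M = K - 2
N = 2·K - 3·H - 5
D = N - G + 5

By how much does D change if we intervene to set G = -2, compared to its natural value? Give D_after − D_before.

The intervention breaks the incoming arrows to G: G = -3·K - 2·H no longer applies, and G = -2.
N = 2·K - 3·H - 5  [with K=1, H=-2]  = 3
D = N - G + 5  [with N=3, G=-2]  = 10
Without intervention: G = -3·K - 2·H  [with K=1, H=-2]  = 1; N = 2·K - 3·H - 5  [with K=1, H=-2]  = 3; D = N - G + 5  [with N=3, G=1]  = 7.
Change = 10 − 7 = 3.

3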